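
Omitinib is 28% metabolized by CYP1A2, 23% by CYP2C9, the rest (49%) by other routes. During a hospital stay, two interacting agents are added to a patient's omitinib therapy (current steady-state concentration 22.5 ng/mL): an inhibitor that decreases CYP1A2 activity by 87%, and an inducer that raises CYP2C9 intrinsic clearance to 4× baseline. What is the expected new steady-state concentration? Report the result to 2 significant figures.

16 ng/mL

CYP1A2: 0.28 × 0.13 = 0.0364
CYP2C9: 0.23 × 4 = 0.92
Other: 0.49 (unchanged)
CL_new/CL_old = 0.0364 + 0.92 + 0.49 = 1.4464.
New steady-state concentration = 22.5 / 1.4464 = 16 ng/mL (concentration scales inversely with clearance).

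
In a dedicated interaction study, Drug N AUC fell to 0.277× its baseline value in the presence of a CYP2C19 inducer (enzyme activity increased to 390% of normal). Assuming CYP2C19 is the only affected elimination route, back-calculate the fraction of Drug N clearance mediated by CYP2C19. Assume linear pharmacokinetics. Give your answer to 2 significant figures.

CL'/CL = 1 / 0.277 = 3.61
3.9·fm + (1 − fm) = 3.61
fm = (3.61 − 1) / (3.9 − 1) = 0.90

0.90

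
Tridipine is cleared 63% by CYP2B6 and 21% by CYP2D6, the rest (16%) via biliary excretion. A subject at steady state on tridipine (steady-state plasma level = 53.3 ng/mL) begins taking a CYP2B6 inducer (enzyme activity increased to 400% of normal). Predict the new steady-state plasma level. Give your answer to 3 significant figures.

18.4 ng/mL

The CYP2B6 pathway (63% of clearance) rises to 4× activity: 0.63 × 4 = 2.52.
CYP2D6 (21%) and the residual 16% are unaffected.
CL_new/CL_old = 2.52 + 0.21 + 0.16 = 2.89.
New steady-state plasma level = baseline ÷ relative clearance = 53.3 / 2.89 = 18.4 ng/mL.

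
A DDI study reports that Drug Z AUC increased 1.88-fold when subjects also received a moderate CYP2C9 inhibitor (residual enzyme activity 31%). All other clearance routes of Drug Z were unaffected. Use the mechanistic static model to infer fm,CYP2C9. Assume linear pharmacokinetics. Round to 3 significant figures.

Let x = fm,CYP2C9. Because AUC ∝ 1/CL, relative clearance fell to 1/1.88 = 0.5319.
Only the CYP2C9 route changed, so 0.5319 = x·0.31 + (1 − x), giving x = 0.678.

0.678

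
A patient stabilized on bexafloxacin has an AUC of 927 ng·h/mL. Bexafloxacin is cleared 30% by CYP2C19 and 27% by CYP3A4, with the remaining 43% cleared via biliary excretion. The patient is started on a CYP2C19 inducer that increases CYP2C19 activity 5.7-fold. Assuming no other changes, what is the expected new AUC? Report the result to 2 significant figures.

CYP2C19: 0.3 × 5.7 = 1.71
CYP3A4: 0.27 (unchanged)
Other: 0.43 (unchanged)
Relative clearance = 1.71 + 0.27 + 0.43 = 2.41.
With dosing unchanged, AUC scales as 1/CL: 927 / 2.41 = 3.8 × 10² ng·h/mL.

3.8 × 10² ng·h/mL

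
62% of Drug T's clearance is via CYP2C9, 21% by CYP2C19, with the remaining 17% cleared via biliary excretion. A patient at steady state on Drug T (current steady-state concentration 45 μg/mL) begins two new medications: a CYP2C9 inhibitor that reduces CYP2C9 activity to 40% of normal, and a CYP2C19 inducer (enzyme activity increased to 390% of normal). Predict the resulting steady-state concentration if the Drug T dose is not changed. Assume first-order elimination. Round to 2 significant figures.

The CYP2C9 pathway (62% of clearance) is reduced to 0.4× activity: 0.62 × 0.4 = 0.248.
The CYP2C19 pathway (21% of clearance) rises to 3.9× activity: 0.21 × 3.9 = 0.819.
Non-CYP routes (17%) are unchanged.
Relative clearance = 0.248 + 0.819 + 0.17 = 1.237.
Dividing the baseline by the relative clearance: 45 / 1.237 = 36 μg/mL.

36 μg/mL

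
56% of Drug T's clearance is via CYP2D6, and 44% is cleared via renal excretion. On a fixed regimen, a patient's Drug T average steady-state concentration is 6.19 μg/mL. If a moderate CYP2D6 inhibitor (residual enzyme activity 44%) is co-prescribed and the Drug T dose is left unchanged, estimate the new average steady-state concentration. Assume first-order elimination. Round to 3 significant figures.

The CYP2D6 pathway (56% of clearance) falls to 0.44× activity: 0.56 × 0.44 = 0.2464.
The remaining 44% of clearance is unaffected.
CL_new/CL_old = 0.2464 + 0.44 = 0.6864.
With dosing unchanged, average steady-state concentration scales as 1/CL: 6.19 / 0.6864 = 9.02 μg/mL.

9.02 μg/mL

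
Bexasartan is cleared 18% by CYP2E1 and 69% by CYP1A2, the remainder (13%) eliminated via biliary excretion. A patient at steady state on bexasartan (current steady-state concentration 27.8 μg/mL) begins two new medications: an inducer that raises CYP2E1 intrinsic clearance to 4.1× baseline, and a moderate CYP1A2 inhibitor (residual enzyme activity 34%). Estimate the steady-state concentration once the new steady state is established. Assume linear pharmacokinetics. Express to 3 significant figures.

25.2 μg/mL

CYP2E1: 0.18 × 4.1 = 0.738
CYP1A2: 0.69 × 0.34 = 0.2346
Other: 0.13 (unchanged)
New clearance relative to baseline: 0.738 + 0.2346 + 0.13 = 1.1026.
Steady-state concentration ∝ 1/CL: new value = 27.8 / 1.1026 = 25.2 μg/mL.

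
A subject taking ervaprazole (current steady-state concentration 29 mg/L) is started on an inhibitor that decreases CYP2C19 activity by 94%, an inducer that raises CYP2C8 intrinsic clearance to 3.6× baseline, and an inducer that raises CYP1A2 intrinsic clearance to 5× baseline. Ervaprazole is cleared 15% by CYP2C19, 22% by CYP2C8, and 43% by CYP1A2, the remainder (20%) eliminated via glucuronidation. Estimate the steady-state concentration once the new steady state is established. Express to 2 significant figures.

9.2 mg/L

The CYP2C19 pathway (15% of clearance) falls to 0.06× activity: 0.15 × 0.06 = 0.009.
The CYP2C8 pathway (22% of clearance) increases to 3.6× activity: 0.22 × 3.6 = 0.792.
The CYP1A2 pathway (43% of clearance) increases to 5× activity: 0.43 × 5 = 2.15.
The remaining 20% of clearance is unaffected.
New clearance relative to baseline: 0.009 + 0.792 + 2.15 + 0.2 = 3.151.
Dividing the baseline by the relative clearance: 29 / 3.151 = 9.2 mg/L.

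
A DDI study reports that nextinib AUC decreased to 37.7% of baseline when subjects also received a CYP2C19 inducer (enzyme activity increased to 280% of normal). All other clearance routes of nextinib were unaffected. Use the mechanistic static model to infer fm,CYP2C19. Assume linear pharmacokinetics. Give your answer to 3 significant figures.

CL'/CL = 1 / 0.377 = 2.653
2.8·fm + (1 − fm) = 2.653
fm = (2.653 − 1) / (2.8 − 1) = 0.918

0.918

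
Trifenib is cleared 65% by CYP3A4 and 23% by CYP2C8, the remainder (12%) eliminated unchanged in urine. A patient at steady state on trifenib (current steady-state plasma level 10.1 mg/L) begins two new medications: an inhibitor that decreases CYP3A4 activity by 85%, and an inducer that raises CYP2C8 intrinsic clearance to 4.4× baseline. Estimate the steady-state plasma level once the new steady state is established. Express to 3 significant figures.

8.21 mg/L

The CYP3A4 pathway (65% of clearance) falls to 0.15× activity: 0.65 × 0.15 = 0.0975.
The CYP2C8 pathway (23% of clearance) rises to 4.4× activity: 0.23 × 4.4 = 1.012.
The remaining 12% of clearance is unaffected.
CL_new/CL_old = 0.0975 + 1.012 + 0.12 = 1.2295.
Dividing the baseline by the relative clearance: 10.1 / 1.2295 = 8.21 mg/L.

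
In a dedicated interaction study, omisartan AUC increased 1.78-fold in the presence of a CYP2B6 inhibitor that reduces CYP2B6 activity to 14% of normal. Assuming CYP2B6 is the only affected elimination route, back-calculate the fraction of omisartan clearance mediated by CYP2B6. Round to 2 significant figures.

0.51

Let fm be the CYP2B6 fraction. New clearance relative to baseline = fm × 0.14 + (1 − fm).
AUC ratio = 1 / (new CL fraction), so new CL fraction = 1 / 1.78 = 0.5618.
fm × 0.14 + 1 − fm = 0.5618  ⇒  fm × (0.14 − 1) = −0.4382  ⇒  fm = 0.51.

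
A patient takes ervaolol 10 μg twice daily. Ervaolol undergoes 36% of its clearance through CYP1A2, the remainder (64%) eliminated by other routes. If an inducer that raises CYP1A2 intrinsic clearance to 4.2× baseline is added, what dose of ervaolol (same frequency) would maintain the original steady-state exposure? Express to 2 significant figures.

22 μg

The CYP1A2 pathway (36% of clearance) is boosted to 4.2× activity: 0.36 × 4.2 = 1.512.
Non-CYP routes (64%) are unchanged.
Relative clearance = 1.512 + 0.64 = 2.152.
Css,avg = (dose rate)/CL, so holding Css fixed requires dose ∝ CL: 10 × 2.152 = 22 μg.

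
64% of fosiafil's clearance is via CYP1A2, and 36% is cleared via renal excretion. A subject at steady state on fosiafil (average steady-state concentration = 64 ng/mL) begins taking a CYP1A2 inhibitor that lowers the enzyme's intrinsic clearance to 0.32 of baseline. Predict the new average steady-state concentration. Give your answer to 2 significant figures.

1.1 × 10² ng/mL

The CYP1A2 pathway (64% of clearance) falls to 0.32× activity: 0.64 × 0.32 = 0.2048.
Non-CYP routes (36%) are unchanged.
New clearance relative to baseline: 0.2048 + 0.36 = 0.5648.
Average steady-state concentration ∝ 1/CL, so new value = 64 / 0.5648 = 1.1 × 10² ng/mL.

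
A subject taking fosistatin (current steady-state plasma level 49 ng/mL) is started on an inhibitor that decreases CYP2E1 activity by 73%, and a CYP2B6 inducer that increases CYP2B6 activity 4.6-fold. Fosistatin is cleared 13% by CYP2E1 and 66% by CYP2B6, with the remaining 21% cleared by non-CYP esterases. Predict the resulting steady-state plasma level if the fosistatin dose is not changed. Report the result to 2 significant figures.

15 ng/mL

The CYP2E1 pathway (13% of clearance) drops to 0.27× activity: 0.13 × 0.27 = 0.0351.
The CYP2B6 pathway (66% of clearance) rises to 4.6× activity: 0.66 × 4.6 = 3.036.
Non-CYP routes (21%) are unchanged.
CL_new/CL_old = 0.0351 + 3.036 + 0.21 = 3.2811.
Steady-state plasma level ∝ 1/CL: new value = 49 / 3.2811 = 15 ng/mL.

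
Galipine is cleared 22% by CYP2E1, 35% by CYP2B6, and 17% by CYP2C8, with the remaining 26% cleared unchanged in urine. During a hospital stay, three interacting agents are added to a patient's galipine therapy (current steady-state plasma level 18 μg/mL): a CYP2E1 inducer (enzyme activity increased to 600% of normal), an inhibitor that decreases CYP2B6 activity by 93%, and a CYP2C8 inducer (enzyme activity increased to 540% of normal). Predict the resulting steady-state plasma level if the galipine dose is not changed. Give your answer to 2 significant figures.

The CYP2E1 pathway (22% of clearance) is boosted to 6× activity: 0.22 × 6 = 1.32.
The CYP2B6 pathway (35% of clearance) drops to 0.07× activity: 0.35 × 0.07 = 0.0245.
The CYP2C8 pathway (17% of clearance) is boosted to 5.4× activity: 0.17 × 5.4 = 0.918.
Non-CYP routes (26%) are unchanged.
Relative clearance = 1.32 + 0.0245 + 0.918 + 0.26 = 2.5225.
New steady-state plasma level = 18 / 2.5225 = 7.1 μg/mL (concentration scales inversely with clearance).

7.1 μg/mL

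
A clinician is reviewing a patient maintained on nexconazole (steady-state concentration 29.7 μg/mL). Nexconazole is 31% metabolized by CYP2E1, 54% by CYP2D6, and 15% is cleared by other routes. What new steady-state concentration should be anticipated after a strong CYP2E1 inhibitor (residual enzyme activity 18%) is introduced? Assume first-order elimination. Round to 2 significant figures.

40 μg/mL

The CYP2E1 pathway (31% of clearance) is reduced to 0.18× activity: 0.31 × 0.18 = 0.0558.
CYP2D6 (54%) and the residual 15% are unaffected.
CL_new/CL_old = 0.0558 + 0.54 + 0.15 = 0.7458.
With dosing unchanged, steady-state concentration scales as 1/CL: 29.7 / 0.7458 = 40 μg/mL.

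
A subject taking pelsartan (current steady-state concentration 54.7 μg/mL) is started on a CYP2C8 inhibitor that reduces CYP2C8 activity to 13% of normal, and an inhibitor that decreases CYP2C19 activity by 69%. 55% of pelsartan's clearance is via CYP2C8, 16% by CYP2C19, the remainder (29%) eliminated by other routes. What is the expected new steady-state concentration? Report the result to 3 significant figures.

The CYP2C8 pathway (55% of clearance) is reduced to 0.13× activity: 0.55 × 0.13 = 0.0715.
The CYP2C19 pathway (16% of clearance) is reduced to 0.31× activity: 0.16 × 0.31 = 0.0496.
The remaining 29% of clearance is unaffected.
Relative clearance = 0.0715 + 0.0496 + 0.29 = 0.4111.
Steady-state concentration ∝ 1/CL: new value = 54.7 / 0.4111 = 133 μg/mL.

133 μg/mL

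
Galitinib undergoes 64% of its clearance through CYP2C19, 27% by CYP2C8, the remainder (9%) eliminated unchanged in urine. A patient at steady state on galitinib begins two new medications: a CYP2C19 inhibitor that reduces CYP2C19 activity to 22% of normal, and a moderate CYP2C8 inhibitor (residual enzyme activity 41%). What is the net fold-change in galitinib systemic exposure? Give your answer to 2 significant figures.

2.9

The CYP2C19 pathway (64% of clearance) drops to 0.22× activity: 0.64 × 0.22 = 0.1408.
The CYP2C8 pathway (27% of clearance) is reduced to 0.41× activity: 0.27 × 0.41 = 0.1107.
Non-CYP routes (9%) are unchanged.
CL_new/CL_old = 0.1408 + 0.1107 + 0.09 = 0.3415.
Net systemic exposure ratio = 1 / 0.3415 = 2.9.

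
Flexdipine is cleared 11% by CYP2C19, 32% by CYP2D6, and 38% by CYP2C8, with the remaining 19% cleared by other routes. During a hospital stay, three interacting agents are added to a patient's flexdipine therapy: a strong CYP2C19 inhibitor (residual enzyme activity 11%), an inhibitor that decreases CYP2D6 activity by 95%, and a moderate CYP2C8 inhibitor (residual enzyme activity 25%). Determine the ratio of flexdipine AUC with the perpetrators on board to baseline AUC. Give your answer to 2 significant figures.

3.2

CYP2C19: 0.11 × 0.11 = 0.0121
CYP2D6: 0.32 × 0.05 = 0.016
CYP2C8: 0.38 × 0.25 = 0.095
Other: 0.19 (unchanged)
CL_new/CL_old = 0.0121 + 0.016 + 0.095 + 0.19 = 0.3131.
Net AUC ratio = 1 / 0.3131 = 3.2.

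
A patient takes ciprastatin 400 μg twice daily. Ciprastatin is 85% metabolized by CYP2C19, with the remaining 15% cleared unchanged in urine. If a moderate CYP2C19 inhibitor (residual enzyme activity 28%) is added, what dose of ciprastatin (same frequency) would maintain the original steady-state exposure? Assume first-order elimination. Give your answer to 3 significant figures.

155 μg

The CYP2C19 pathway (85% of clearance) falls to 0.28× activity: 0.85 × 0.28 = 0.238.
The remaining 15% of clearance is unaffected.
CL_new/CL_old = 0.238 + 0.15 = 0.388.
Css,avg = (dose rate)/CL, so holding Css fixed requires dose ∝ CL: 400 × 0.388 = 155 μg.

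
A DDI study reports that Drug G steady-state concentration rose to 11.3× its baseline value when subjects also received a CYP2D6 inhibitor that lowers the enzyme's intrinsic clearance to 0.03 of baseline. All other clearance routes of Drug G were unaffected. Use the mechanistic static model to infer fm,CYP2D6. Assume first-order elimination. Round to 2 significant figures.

0.94

Let x = fm,CYP2D6. Because steady-state concentration ∝ 1/CL, relative clearance fell to 1/11.3 = 0.0885.
Setting x·0.03 + (1 − x) = 0.0885 and solving: x = (0.0885 − 1)/(0.03 − 1) = 0.94.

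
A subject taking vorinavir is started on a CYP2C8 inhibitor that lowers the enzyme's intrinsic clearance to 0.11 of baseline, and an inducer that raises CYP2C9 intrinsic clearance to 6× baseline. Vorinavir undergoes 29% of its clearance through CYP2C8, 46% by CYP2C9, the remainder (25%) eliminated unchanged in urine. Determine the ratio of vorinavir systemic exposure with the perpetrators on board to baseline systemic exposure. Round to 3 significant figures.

0.329

The CYP2C8 pathway (29% of clearance) falls to 0.11× activity: 0.29 × 0.11 = 0.0319.
The CYP2C9 pathway (46% of clearance) rises to 6× activity: 0.46 × 6 = 2.76.
The remaining 25% of clearance is unaffected.
CL_new/CL_old = 0.0319 + 2.76 + 0.25 = 3.0419.
Net systemic exposure ratio = 1 / 3.0419 = 0.329.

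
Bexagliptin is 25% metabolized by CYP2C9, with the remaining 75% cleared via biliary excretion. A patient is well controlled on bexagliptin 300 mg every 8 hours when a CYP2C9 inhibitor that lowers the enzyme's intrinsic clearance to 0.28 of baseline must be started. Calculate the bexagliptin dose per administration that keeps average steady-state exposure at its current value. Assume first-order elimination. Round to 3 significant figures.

The CYP2C9 pathway (25% of clearance) falls to 0.28× activity: 0.25 × 0.28 = 0.07.
Non-CYP routes (75%) are unchanged.
Relative clearance = 0.07 + 0.75 = 0.82.
To maintain the same steady-state level, dose must scale with clearance: new dose = 300 × 0.82 = 246 mg.

246 mg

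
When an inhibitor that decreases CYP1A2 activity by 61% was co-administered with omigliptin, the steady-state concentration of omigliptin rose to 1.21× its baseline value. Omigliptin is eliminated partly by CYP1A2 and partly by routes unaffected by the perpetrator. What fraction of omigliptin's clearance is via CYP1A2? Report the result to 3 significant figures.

0.285

CL'/CL = 1 / 1.21 = 0.8264
0.39·fm + (1 − fm) = 0.8264
fm = (0.8264 − 1) / (0.39 − 1) = 0.285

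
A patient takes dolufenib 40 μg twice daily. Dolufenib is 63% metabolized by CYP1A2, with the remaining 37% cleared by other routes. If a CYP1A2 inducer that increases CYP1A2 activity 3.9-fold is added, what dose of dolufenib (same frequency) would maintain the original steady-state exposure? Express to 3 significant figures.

113 μg

CYP1A2: 0.63 × 3.9 = 2.457
Other: 0.37 (unchanged)
CL_new/CL_old = 2.457 + 0.37 = 2.827.
To maintain the same steady-state level, dose must scale with clearance: new dose = 40 × 2.827 = 113 μg.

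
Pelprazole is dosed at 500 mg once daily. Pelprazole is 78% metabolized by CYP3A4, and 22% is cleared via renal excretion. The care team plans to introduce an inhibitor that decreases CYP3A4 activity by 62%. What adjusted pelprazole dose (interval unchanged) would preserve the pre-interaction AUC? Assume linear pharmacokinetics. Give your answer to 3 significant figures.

258 mg

The CYP3A4 pathway (78% of clearance) is reduced to 0.38× activity: 0.78 × 0.38 = 0.2964.
The remaining 22% of clearance is unaffected.
New clearance relative to baseline: 0.2964 + 0.22 = 0.5164.
Exposure is unchanged when dose changes in proportion to clearance. New dose = 500 mg × 0.5164 = 258 mg.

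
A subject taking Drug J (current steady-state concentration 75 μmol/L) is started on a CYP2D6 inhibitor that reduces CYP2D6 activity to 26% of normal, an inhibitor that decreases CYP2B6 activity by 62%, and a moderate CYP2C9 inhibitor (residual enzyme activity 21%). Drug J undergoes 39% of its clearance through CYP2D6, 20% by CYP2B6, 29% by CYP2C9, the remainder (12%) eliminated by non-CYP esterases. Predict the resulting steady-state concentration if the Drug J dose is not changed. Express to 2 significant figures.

2.1 × 10² μmol/L

The CYP2D6 pathway (39% of clearance) drops to 0.26× activity: 0.39 × 0.26 = 0.1014.
The CYP2B6 pathway (20% of clearance) falls to 0.38× activity: 0.2 × 0.38 = 0.076.
The CYP2C9 pathway (29% of clearance) drops to 0.21× activity: 0.29 × 0.21 = 0.0609.
Non-CYP routes (12%) are unchanged.
Relative clearance = 0.1014 + 0.076 + 0.0609 + 0.12 = 0.3583.
Dividing the baseline by the relative clearance: 75 / 0.3583 = 2.1 × 10² μmol/L.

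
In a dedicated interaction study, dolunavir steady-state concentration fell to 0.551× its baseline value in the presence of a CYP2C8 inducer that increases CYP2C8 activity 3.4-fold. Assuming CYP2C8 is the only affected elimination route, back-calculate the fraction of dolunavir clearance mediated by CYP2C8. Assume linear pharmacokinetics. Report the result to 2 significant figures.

0.34

Call the CYP2C8 fraction fm. After the interaction, CL_new/CL_old = fm × 3.4 + (1 − fm).
Steady-state concentration ratio = 1 / (new CL fraction), so new CL fraction = 1 / 0.551 = 1.815.
fm × 3.4 + 1 − fm = 1.815  ⇒  fm × (3.4 − 1) = 0.8149  ⇒  fm = 0.34.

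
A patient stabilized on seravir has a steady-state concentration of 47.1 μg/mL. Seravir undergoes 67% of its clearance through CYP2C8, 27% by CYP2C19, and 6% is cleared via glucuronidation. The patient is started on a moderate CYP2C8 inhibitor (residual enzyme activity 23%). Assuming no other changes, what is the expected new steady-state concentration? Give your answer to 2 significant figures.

The CYP2C8 pathway (67% of clearance) falls to 0.23× activity: 0.67 × 0.23 = 0.1541.
CYP2C19 (27%) and the residual 6% are unaffected.
CL_new/CL_old = 0.1541 + 0.27 + 0.06 = 0.4841.
New steady-state concentration = baseline ÷ relative clearance = 47.1 / 0.4841 = 97 μg/mL.

97 μg/mL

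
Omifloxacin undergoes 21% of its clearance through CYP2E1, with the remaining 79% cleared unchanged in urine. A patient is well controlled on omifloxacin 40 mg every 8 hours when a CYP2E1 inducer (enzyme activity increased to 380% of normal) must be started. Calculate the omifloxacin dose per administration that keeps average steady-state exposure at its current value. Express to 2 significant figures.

64 mg

The CYP2E1 pathway (21% of clearance) rises to 3.8× activity: 0.21 × 3.8 = 0.798.
Non-CYP routes (79%) are unchanged.
CL_new/CL_old = 0.798 + 0.79 = 1.588.
To maintain the same steady-state level, dose must scale with clearance: new dose = 40 × 1.588 = 64 mg.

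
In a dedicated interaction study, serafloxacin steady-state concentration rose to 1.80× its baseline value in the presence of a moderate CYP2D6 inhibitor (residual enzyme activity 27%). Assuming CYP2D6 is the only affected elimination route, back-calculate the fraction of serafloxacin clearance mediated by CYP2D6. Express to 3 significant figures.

Write x for the fraction cleared via CYP2D6. The observed steady-state concentration change means clearance fell to 1/1.80 = 0.5556 of baseline.
Only the CYP2D6 route changed, so 0.5556 = x·0.27 + (1 − x), giving x = 0.609.

0.609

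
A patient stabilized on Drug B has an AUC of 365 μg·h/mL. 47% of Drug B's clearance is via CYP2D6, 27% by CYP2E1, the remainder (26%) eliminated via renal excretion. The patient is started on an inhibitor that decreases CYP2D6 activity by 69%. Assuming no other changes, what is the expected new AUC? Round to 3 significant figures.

The CYP2D6 pathway (47% of clearance) drops to 0.31× activity: 0.47 × 0.31 = 0.1457.
CYP2E1 (27%) and the residual 26% are unaffected.
CL_new/CL_old = 0.1457 + 0.27 + 0.26 = 0.6757.
AUC ∝ 1/CL, so new value = 365 / 0.6757 = 540 μg·h/mL.

540 μg·h/mL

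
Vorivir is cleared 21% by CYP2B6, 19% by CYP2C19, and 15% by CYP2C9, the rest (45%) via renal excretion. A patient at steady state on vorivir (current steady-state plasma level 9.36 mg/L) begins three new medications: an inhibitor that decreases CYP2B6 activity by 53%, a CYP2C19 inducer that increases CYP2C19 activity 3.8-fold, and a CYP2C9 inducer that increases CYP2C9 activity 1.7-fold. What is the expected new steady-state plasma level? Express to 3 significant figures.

6.13 mg/L

CYP2B6: 0.21 × 0.47 = 0.0987
CYP2C19: 0.19 × 3.8 = 0.722
CYP2C9: 0.15 × 1.7 = 0.255
Other: 0.45 (unchanged)
New clearance relative to baseline: 0.0987 + 0.722 + 0.255 + 0.45 = 1.5257.
Dividing the baseline by the relative clearance: 9.36 / 1.5257 = 6.13 mg/L.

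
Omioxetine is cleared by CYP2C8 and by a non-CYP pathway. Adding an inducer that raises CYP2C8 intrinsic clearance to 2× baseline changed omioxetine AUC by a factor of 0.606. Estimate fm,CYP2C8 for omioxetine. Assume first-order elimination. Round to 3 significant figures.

0.650

CL'/CL = 1 / 0.606 = 1.65
2·fm + (1 − fm) = 1.65
fm = (1.65 − 1) / (2 − 1) = 0.650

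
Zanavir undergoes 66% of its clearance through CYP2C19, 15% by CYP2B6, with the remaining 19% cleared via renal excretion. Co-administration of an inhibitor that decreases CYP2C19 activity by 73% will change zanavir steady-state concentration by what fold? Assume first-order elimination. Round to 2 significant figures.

1.9

CYP2C19: 0.66 × 0.27 = 0.1782
CYP2B6: 0.15 (unchanged)
Other: 0.19 (unchanged)
CL_new/CL_old = 0.1782 + 0.15 + 0.19 = 0.5182.
Steady-state concentration ratio = CL_old/CL_new = 1 / 0.5182 = 1.9.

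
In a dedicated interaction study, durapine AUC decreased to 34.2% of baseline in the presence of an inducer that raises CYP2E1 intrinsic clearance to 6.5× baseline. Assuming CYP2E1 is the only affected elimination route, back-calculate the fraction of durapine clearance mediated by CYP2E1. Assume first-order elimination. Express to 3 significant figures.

CL'/CL = 1 / 0.342 = 2.924
6.5·fm + (1 − fm) = 2.924
fm = (2.924 − 1) / (6.5 − 1) = 0.350

0.350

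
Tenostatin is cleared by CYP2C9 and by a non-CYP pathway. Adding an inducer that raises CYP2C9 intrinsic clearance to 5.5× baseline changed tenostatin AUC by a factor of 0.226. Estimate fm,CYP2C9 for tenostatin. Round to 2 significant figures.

Call the CYP2C9 fraction fm. After the interaction, CL_new/CL_old = fm × 5.5 + (1 − fm).
AUC ratio = 1 / (new CL fraction), so new CL fraction = 1 / 0.226 = 4.425.
fm × 5.5 + 1 − fm = 4.425  ⇒  fm × (5.5 − 1) = 3.425  ⇒  fm = 0.76.

0.76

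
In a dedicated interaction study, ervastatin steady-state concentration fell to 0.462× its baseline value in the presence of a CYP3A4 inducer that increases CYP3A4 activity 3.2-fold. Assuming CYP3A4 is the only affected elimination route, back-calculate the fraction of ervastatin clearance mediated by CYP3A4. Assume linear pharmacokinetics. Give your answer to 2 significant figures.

CL'/CL = 1 / 0.462 = 2.165
3.2·fm + (1 − fm) = 2.165
fm = (2.165 − 1) / (3.2 − 1) = 0.53

0.53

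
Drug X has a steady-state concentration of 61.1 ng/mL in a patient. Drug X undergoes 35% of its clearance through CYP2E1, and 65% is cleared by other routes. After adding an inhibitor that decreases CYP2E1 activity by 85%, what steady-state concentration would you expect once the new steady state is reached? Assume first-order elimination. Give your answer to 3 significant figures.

87.0 ng/mL

The CYP2E1 pathway (35% of clearance) drops to 0.15× activity: 0.35 × 0.15 = 0.0525.
The remaining 65% of clearance is unaffected.
New clearance relative to baseline: 0.0525 + 0.65 = 0.7025.
With dosing unchanged, steady-state concentration scales as 1/CL: 61.1 / 0.7025 = 87.0 ng/mL.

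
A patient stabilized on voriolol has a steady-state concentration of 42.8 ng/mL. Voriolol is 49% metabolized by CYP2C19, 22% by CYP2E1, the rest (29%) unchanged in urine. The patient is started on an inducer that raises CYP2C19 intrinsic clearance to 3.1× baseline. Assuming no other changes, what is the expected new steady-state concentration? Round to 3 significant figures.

21.1 ng/mL

The CYP2C19 pathway (49% of clearance) is boosted to 3.1× activity: 0.49 × 3.1 = 1.519.
CYP2E1 (22%) and the residual 29% are unaffected.
CL_new/CL_old = 1.519 + 0.22 + 0.29 = 2.029.
With dosing unchanged, steady-state concentration scales as 1/CL: 42.8 / 2.029 = 21.1 ng/mL.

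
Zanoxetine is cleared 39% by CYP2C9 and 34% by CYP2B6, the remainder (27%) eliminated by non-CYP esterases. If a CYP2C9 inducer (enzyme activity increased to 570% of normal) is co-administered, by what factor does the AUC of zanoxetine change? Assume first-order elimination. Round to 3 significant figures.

0.353

The CYP2C9 pathway (39% of clearance) increases to 5.7× activity: 0.39 × 5.7 = 2.223.
CYP2B6 (34%) and the residual 27% are unaffected.
New clearance relative to baseline: 2.223 + 0.34 + 0.27 = 2.833.
Since AUC ∝ 1/CL, the ratio is 1 / 2.833 = 0.353.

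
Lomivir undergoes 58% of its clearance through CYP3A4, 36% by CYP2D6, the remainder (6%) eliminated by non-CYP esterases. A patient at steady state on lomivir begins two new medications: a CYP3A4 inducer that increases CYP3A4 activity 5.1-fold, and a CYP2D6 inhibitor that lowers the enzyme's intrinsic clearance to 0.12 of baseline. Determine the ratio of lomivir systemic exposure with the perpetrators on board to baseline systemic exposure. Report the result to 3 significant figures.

0.327

CYP3A4: 0.58 × 5.1 = 2.958
CYP2D6: 0.36 × 0.12 = 0.0432
Other: 0.06 (unchanged)
New clearance relative to baseline: 2.958 + 0.0432 + 0.06 = 3.0612.
Because systemic exposure varies inversely with clearance, the combined effect is 1 / 3.0612 = 0.327.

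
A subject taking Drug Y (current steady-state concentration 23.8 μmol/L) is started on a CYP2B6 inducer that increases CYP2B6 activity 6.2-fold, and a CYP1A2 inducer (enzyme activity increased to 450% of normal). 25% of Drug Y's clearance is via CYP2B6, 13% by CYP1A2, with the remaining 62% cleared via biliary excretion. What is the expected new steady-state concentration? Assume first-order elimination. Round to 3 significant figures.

The CYP2B6 pathway (25% of clearance) is boosted to 6.2× activity: 0.25 × 6.2 = 1.55.
The CYP1A2 pathway (13% of clearance) rises to 4.5× activity: 0.13 × 4.5 = 0.585.
The remaining 62% of clearance is unaffected.
Relative clearance = 1.55 + 0.585 + 0.62 = 2.755.
Steady-state concentration ∝ 1/CL: new value = 23.8 / 2.755 = 8.64 μmol/L.

8.64 μmol/L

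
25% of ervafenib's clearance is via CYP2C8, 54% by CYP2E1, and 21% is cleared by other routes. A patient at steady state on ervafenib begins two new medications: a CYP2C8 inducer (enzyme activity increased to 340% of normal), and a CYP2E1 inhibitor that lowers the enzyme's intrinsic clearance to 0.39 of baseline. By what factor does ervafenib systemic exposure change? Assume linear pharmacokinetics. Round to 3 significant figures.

0.787

The CYP2C8 pathway (25% of clearance) increases to 3.4× activity: 0.25 × 3.4 = 0.85.
The CYP2E1 pathway (54% of clearance) falls to 0.39× activity: 0.54 × 0.39 = 0.2106.
The remaining 21% of clearance is unaffected.
New clearance relative to baseline: 0.85 + 0.2106 + 0.21 = 1.2706.
Systemic exposure ∝ 1/CL: fold-change = 1 / 1.2706 = 0.787.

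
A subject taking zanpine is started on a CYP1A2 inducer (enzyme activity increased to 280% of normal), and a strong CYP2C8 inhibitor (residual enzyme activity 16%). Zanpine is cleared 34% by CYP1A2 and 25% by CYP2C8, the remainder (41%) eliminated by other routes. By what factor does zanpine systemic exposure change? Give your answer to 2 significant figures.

0.71

The CYP1A2 pathway (34% of clearance) rises to 2.8× activity: 0.34 × 2.8 = 0.952.
The CYP2C8 pathway (25% of clearance) falls to 0.16× activity: 0.25 × 0.16 = 0.04.
Non-CYP routes (41%) are unchanged.
CL_new/CL_old = 0.952 + 0.04 + 0.41 = 1.402.
Because systemic exposure varies inversely with clearance, the combined effect is 1 / 1.402 = 0.71.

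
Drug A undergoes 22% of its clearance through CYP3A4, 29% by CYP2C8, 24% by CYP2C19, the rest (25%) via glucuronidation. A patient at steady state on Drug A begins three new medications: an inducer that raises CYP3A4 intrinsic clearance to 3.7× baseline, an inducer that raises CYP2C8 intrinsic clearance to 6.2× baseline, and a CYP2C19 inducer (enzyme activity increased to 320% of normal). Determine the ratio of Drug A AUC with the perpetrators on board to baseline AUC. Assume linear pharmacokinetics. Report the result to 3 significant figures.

The CYP3A4 pathway (22% of clearance) increases to 3.7× activity: 0.22 × 3.7 = 0.814.
The CYP2C8 pathway (29% of clearance) is boosted to 6.2× activity: 0.29 × 6.2 = 1.798.
The CYP2C19 pathway (24% of clearance) is boosted to 3.2× activity: 0.24 × 3.2 = 0.768.
Non-CYP routes (25%) are unchanged.
CL_new/CL_old = 0.814 + 1.798 + 0.768 + 0.25 = 3.63.
AUC ∝ 1/CL: fold-change = 1 / 3.63 = 0.275.

0.275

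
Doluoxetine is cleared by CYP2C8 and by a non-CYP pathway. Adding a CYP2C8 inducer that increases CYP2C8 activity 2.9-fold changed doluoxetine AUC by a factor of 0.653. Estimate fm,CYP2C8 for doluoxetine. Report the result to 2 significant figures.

0.28

CL'/CL = 1 / 0.653 = 1.531
2.9·fm + (1 − fm) = 1.531
fm = (1.531 − 1) / (2.9 − 1) = 0.28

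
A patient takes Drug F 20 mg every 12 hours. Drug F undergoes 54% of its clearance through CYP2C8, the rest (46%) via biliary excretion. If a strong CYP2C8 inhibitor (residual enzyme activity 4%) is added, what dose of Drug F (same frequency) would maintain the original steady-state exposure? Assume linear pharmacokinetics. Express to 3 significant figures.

The CYP2C8 pathway (54% of clearance) drops to 0.04× activity: 0.54 × 0.04 = 0.0216.
The remaining 46% of clearance is unaffected.
CL_new/CL_old = 0.0216 + 0.46 = 0.4816.
Css,avg = (dose rate)/CL, so holding Css fixed requires dose ∝ CL: 20 × 0.4816 = 9.63 mg.

9.63 mg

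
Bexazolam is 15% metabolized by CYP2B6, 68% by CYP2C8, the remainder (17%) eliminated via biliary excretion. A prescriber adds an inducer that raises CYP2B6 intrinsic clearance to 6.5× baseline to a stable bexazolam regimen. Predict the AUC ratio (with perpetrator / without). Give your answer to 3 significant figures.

The CYP2B6 pathway (15% of clearance) rises to 6.5× activity: 0.15 × 6.5 = 0.975.
CYP2C8 (68%) and the residual 17% are unaffected.
Relative clearance = 0.975 + 0.68 + 0.17 = 1.825.
Since AUC ∝ 1/CL, the ratio is 1 / 1.825 = 0.548.

0.548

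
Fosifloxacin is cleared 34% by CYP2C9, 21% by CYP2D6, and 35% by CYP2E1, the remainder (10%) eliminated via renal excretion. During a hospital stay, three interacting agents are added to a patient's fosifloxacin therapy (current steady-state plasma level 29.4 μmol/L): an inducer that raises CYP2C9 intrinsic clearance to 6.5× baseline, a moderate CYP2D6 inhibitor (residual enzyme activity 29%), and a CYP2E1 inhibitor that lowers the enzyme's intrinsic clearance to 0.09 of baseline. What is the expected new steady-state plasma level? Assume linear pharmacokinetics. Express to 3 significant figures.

The CYP2C9 pathway (34% of clearance) rises to 6.5× activity: 0.34 × 6.5 = 2.21.
The CYP2D6 pathway (21% of clearance) drops to 0.29× activity: 0.21 × 0.29 = 0.0609.
The CYP2E1 pathway (35% of clearance) is reduced to 0.09× activity: 0.35 × 0.09 = 0.0315.
The remaining 10% of clearance is unaffected.
New clearance relative to baseline: 2.21 + 0.0609 + 0.0315 + 0.1 = 2.4024.
Dividing the baseline by the relative clearance: 29.4 / 2.4024 = 12.2 μmol/L.

12.2 μmol/L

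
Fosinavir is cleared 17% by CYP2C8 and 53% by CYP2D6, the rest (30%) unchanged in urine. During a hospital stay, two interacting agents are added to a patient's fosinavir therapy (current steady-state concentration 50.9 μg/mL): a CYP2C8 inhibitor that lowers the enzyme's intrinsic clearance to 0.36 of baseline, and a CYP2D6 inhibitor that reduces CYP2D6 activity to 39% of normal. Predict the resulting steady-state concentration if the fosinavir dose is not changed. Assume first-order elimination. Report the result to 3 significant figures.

89.6 μg/mL

CYP2C8: 0.17 × 0.36 = 0.0612
CYP2D6: 0.53 × 0.39 = 0.2067
Other: 0.3 (unchanged)
Relative clearance = 0.0612 + 0.2067 + 0.3 = 0.5679.
Steady-state concentration ∝ 1/CL: new value = 50.9 / 0.5679 = 89.6 μg/mL.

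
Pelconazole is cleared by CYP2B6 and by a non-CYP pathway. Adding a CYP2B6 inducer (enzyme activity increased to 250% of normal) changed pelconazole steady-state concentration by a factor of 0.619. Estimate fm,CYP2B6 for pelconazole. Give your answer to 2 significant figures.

0.41

Write x for the fraction cleared via CYP2B6. The observed steady-state concentration change means clearance rose to 1/0.619 = 1.616 of baseline.
Setting x·2.5 + (1 − x) = 1.616 and solving: x = (1.616 − 1)/(2.5 − 1) = 0.41.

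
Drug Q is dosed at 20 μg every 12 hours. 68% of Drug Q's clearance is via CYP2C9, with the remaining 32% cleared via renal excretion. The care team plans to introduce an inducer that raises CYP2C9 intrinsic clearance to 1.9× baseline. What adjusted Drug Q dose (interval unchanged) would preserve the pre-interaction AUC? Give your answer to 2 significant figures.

The CYP2C9 pathway (68% of clearance) is boosted to 1.9× activity: 0.68 × 1.9 = 1.292.
The remaining 32% of clearance is unaffected.
CL_new/CL_old = 1.292 + 0.32 = 1.612.
Exposure is unchanged when dose changes in proportion to clearance. New dose = 20 μg × 1.612 = 32 μg.

32 μg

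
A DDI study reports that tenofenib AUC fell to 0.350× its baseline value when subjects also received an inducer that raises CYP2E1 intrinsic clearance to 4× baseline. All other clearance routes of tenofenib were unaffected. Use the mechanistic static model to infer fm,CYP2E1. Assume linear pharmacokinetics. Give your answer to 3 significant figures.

0.619

Let fm be the CYP2E1 fraction. New clearance relative to baseline = fm × 4 + (1 − fm).
AUC ratio = 1 / (new CL fraction), so new CL fraction = 1 / 0.350 = 2.857.
fm × 4 + 1 − fm = 2.857  ⇒  fm × (4 − 1) = 1.857  ⇒  fm = 0.619.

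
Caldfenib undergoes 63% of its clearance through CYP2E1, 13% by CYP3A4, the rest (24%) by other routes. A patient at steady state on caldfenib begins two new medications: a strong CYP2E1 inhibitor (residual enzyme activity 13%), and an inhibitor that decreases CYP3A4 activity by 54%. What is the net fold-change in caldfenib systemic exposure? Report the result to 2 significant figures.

2.6

CYP2E1: 0.63 × 0.13 = 0.0819
CYP3A4: 0.13 × 0.46 = 0.0598
Other: 0.24 (unchanged)
New clearance relative to baseline: 0.0819 + 0.0598 + 0.24 = 0.3817.
Net systemic exposure ratio = 1 / 0.3817 = 2.6.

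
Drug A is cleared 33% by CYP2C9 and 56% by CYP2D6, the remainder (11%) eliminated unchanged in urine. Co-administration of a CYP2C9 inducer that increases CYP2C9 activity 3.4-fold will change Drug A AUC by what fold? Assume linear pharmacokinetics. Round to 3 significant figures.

0.558

The CYP2C9 pathway (33% of clearance) increases to 3.4× activity: 0.33 × 3.4 = 1.122.
CYP2D6 (56%) and the residual 11% are unaffected.
New clearance relative to baseline: 1.122 + 0.56 + 0.11 = 1.792.
AUC ratio = CL_old/CL_new = 1 / 1.792 = 0.558.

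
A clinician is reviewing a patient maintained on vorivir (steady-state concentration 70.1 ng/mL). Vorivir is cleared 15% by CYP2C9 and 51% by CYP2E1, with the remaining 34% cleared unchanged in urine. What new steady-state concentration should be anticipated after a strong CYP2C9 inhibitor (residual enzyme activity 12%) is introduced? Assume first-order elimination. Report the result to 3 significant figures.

The CYP2C9 pathway (15% of clearance) is reduced to 0.12× activity: 0.15 × 0.12 = 0.018.
CYP2E1 (51%) and the residual 34% are unaffected.
New clearance relative to baseline: 0.018 + 0.51 + 0.34 = 0.868.
New steady-state concentration = baseline ÷ relative clearance = 70.1 / 0.868 = 80.8 ng/mL.

80.8 ng/mL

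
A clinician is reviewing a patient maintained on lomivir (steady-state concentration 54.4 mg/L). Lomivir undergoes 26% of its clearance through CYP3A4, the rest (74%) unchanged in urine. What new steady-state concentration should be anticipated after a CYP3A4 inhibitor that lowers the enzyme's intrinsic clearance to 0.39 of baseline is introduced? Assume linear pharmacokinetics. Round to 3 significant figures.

The CYP3A4 pathway (26% of clearance) drops to 0.39× activity: 0.26 × 0.39 = 0.1014.
Non-CYP routes (74%) are unchanged.
New clearance relative to baseline: 0.1014 + 0.74 = 0.8414.
With dosing unchanged, steady-state concentration scales as 1/CL: 54.4 / 0.8414 = 64.7 mg/L.

64.7 mg/L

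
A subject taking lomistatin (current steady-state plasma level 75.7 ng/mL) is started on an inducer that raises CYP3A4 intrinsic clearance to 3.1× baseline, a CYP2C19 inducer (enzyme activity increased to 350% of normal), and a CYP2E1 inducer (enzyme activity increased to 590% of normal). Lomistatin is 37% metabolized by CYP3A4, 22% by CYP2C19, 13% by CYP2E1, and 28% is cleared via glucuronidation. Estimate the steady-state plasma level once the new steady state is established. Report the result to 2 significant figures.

26 ng/mL

The CYP3A4 pathway (37% of clearance) is boosted to 3.1× activity: 0.37 × 3.1 = 1.147.
The CYP2C19 pathway (22% of clearance) increases to 3.5× activity: 0.22 × 3.5 = 0.77.
The CYP2E1 pathway (13% of clearance) rises to 5.9× activity: 0.13 × 5.9 = 0.767.
The remaining 28% of clearance is unaffected.
New clearance relative to baseline: 1.147 + 0.77 + 0.767 + 0.28 = 2.964.
Dividing the baseline by the relative clearance: 75.7 / 2.964 = 26 ng/mL.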